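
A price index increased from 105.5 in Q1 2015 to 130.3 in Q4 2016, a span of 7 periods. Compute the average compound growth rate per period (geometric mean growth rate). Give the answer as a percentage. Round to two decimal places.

3.06%

Growth factor = (130.3/105.5)^(1/7) = (1.235071)^(1/7) = 1.030621
Growth rate = 1.030621 − 1 = 0.030621 = 3.0621%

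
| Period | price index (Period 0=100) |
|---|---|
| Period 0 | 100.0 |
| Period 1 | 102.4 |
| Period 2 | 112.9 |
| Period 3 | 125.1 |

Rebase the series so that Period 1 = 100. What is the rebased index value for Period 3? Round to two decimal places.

122.17

Rebased(Period 3) = 125.1 / 102.4 × 100 = 122.1680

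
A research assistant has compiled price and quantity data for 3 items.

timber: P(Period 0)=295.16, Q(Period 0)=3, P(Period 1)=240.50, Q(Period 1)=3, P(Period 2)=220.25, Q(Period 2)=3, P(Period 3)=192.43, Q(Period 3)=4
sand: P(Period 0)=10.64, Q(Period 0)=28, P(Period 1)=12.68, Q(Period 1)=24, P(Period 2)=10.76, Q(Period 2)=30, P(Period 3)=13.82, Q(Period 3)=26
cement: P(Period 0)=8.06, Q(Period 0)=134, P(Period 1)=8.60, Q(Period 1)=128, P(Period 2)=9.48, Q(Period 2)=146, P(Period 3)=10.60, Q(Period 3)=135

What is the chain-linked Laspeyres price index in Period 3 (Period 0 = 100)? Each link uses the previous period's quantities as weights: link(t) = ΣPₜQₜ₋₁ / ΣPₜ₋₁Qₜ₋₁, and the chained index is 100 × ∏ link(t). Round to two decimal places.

Link Period 0→Period 1:
ΣP(Period 1)Q(Period 0) = 240.50×3 + 12.68×28 + 8.60×134 = 721.5 + 355.04 + 1152.4 = 2228.94
ΣP(Period 0)Q(Period 0) = 295.16×3 + 10.64×28 + 8.06×134 = 885.48 + 297.92 + 1080.04 = 2263.44
link = 2228.94/2263.44 = 0.984758
Link Period 1→Period 2:
ΣP(Period 2)Q(Period 1) = 220.25×3 + 10.76×24 + 9.48×128 = 660.75 + 258.24 + 1213.44 = 2132.43
ΣP(Period 1)Q(Period 1) = 240.50×3 + 12.68×24 + 8.60×128 = 721.5 + 304.32 + 1100.8 = 2126.62
link = 2132.43/2126.62 = 1.002732
Link Period 2→Period 3:
ΣP(Period 3)Q(Period 2) = 192.43×3 + 13.82×30 + 10.60×146 = 577.29 + 414.6 + 1547.6 = 2539.49
ΣP(Period 2)Q(Period 2) = 220.25×3 + 10.76×30 + 9.48×146 = 660.75 + 322.8 + 1384.08 = 2367.63
link = 2539.49/2367.63 = 1.072587
Chained index = 100 × 0.984758 × 1.002732 × 1.072587 = 105.9124

105.91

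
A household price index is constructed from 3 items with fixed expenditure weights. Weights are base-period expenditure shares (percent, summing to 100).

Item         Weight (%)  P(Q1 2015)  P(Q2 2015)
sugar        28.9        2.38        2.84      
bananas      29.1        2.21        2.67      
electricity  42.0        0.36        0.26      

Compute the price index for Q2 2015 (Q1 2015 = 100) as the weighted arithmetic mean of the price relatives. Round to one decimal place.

100.0

sugar: 28.9 × (2.84/2.38) = 28.9 × 1.193277 = 34.4857
bananas: 29.1 × (2.67/2.21) = 29.1 × 1.208145 = 35.1570
electricity: 42.0 × (0.26/0.36) = 42.0 × 0.722222 = 30.3333
Index = Σ wᵢ·(p₁ᵢ/p₀ᵢ) = 34.4857 + 35.1570 + 30.3333 = 99.9761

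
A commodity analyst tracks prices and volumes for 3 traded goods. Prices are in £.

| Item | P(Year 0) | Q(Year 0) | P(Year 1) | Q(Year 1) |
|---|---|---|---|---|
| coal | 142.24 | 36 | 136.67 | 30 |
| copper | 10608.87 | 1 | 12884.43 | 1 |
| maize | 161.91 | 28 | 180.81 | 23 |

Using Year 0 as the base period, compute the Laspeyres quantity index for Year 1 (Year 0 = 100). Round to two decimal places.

91.79

Laspeyres quantity index uses base-period prices as weights.
ΣP(Year 0)·Q(Year 1) = 142.24×30 + 10608.87×1 + 161.91×23 = 4267.2 + 10608.87 + 3723.93 = 18600
ΣP(Year 0)·Q(Year 0) = 142.24×36 + 10608.87×1 + 161.91×28 = 5120.64 + 10608.87 + 4533.48 = 20262.99
Index = 18600 / 20262.99 × 100 = 91.7930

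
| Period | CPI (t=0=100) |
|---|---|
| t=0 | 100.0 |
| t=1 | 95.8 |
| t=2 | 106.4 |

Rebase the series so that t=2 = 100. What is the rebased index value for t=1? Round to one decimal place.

90.0

Rebased(t=1) = 95.8 / 106.4 × 100 = 90.0376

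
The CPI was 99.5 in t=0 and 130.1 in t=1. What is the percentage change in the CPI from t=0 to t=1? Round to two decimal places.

30.75%

Change = (130.1 − 99.5) / 99.5 × 100
       = 30.6 / 99.5 × 100 = 30.7538%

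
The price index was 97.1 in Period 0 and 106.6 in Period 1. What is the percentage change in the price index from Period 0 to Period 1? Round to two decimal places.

Change = (106.6 − 97.1) / 97.1 × 100
       = 9.5 / 97.1 × 100 = 9.7837%

9.78%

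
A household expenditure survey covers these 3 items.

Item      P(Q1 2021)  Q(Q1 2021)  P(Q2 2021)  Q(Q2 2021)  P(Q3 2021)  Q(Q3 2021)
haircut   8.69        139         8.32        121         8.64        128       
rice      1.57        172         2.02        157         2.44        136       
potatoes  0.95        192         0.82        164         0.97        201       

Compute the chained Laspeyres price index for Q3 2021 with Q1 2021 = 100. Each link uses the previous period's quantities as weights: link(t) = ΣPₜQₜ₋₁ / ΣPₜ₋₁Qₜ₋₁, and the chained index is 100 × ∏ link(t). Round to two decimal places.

Link Q1 2021→Q2 2021:
ΣP(Q2 2021)Q(Q1 2021) = 8.32×139 + 2.02×172 + 0.82×192 = 1156.48 + 347.44 + 157.44 = 1661.36
ΣP(Q1 2021)Q(Q1 2021) = 8.69×139 + 1.57×172 + 0.95×192 = 1207.91 + 270.04 + 182.4 = 1660.35
link = 1661.36/1660.35 = 1.000608
Link Q2 2021→Q3 2021:
ΣP(Q3 2021)Q(Q2 2021) = 8.64×121 + 2.44×157 + 0.97×164 = 1045.44 + 383.08 + 159.08 = 1587.6
ΣP(Q2 2021)Q(Q2 2021) = 8.32×121 + 2.02×157 + 0.82×164 = 1006.72 + 317.14 + 134.48 = 1458.34
link = 1587.6/1458.34 = 1.088635
Chained index = 100 × 1.000608 × 1.088635 = 108.9297

108.93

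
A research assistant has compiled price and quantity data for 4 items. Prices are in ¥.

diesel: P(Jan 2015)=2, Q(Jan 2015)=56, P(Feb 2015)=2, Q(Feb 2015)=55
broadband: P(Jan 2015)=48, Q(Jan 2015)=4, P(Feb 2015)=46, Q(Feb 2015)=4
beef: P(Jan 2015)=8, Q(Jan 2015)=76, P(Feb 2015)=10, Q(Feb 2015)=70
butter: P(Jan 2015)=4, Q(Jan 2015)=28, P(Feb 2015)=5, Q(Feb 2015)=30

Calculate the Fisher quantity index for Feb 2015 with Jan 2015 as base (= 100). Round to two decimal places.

95.78

Laspeyres component (base-period weights):
ΣP(Jan 2015)Q(Feb 2015) = 2×55 + 48×4 + 8×70 + 4×30 = 110 + 192 + 560 + 120 = 982
ΣP(Jan 2015)Q(Jan 2015) = 2×56 + 48×4 + 8×76 + 4×28 = 112 + 192 + 608 + 112 = 1024
L = 982 / 1024 × 100 = 95.8984
Paasche component (current-period weights):
ΣP(Feb 2015)Q(Feb 2015) = 2×55 + 46×4 + 10×70 + 5×30 = 110 + 184 + 700 + 150 = 1144
ΣP(Feb 2015)Q(Jan 2015) = 2×56 + 46×4 + 10×76 + 5×28 = 112 + 184 + 760 + 140 = 1196
P = 1144 / 1196 × 100 = 95.6522
Fisher = √(L × P) = √(95.8984 × 95.6522) = 95.7752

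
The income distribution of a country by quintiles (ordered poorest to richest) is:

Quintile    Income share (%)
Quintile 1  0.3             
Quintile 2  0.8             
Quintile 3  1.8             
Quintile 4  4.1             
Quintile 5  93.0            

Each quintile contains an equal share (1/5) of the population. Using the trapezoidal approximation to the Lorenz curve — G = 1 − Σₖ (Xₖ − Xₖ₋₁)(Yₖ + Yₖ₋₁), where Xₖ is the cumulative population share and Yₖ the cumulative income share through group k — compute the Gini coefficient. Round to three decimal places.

0.755

Cumulative income shares Yₖ: 0.0030, 0.0110, 0.0290, 0.0700, 1.0000
Σ (Xₖ−Xₖ₋₁)(Yₖ+Yₖ₋₁) = (1/5)(0.0030+0.0000) + (1/5)(0.0110+0.0030) + (1/5)(0.0290+0.0110) + (1/5)(0.0700+0.0290) + (1/5)(1.0000+0.0700)
  = 0.0006 + 0.0028 + 0.0080 + 0.0198 + 0.2140 = 0.2452
G = 1 − 0.2452 = 0.7548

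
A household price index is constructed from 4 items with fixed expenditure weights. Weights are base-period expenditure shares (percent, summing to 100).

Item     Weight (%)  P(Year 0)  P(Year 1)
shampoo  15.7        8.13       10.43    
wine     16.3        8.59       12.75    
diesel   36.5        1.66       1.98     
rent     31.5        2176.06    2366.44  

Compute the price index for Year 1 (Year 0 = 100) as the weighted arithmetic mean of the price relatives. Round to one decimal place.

shampoo: 15.7 × (10.43/8.13) = 15.7 × 1.282903 = 20.1416
wine: 16.3 × (12.75/8.59) = 16.3 × 1.484284 = 24.1938
diesel: 36.5 × (1.98/1.66) = 36.5 × 1.192771 = 43.5361
rent: 31.5 × (2366.44/2176.06) = 31.5 × 1.087488 = 34.2559
Index = Σ wᵢ·(p₁ᵢ/p₀ᵢ) = 20.1416 + 24.1938 + 43.5361 + 34.2559 = 122.1274

122.1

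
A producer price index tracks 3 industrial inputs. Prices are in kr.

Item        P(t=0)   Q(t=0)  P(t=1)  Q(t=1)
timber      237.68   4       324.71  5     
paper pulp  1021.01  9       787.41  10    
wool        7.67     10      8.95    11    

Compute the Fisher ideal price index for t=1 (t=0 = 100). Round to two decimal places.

83.26

Laspeyres component (base-period weights):
ΣP(t=1)Q(t=0) = 324.71×4 + 787.41×9 + 8.95×10 = 1298.84 + 7086.69 + 89.5 = 8475.03
ΣP(t=0)Q(t=0) = 237.68×4 + 1021.01×9 + 7.67×10 = 950.72 + 9189.09 + 76.7 = 10216.51
L = 8475.03 / 10216.51 × 100 = 82.9543
Paasche component (current-period weights):
ΣP(t=1)Q(t=1) = 324.71×5 + 787.41×10 + 8.95×11 = 1623.55 + 7874.1 + 98.45 = 9596.1
ΣP(t=0)Q(t=1) = 237.68×5 + 1021.01×10 + 7.67×11 = 1188.4 + 10210.1 + 84.37 = 11482.87
P = 9596.1 / 11482.87 × 100 = 83.5688
Fisher = √(L × P) = √(82.9543 × 83.5688) = 83.2610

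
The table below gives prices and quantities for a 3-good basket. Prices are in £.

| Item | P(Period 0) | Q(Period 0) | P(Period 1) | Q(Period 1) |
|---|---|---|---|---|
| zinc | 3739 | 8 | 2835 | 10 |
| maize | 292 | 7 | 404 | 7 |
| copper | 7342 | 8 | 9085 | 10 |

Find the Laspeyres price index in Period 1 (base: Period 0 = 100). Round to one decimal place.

Laspeyres price index uses base-period quantities as weights.
ΣP(Period 1)·Q(Period 0) = 2835×8 + 404×7 + 9085×8 = 22680 + 2828 + 72680 = 98188
ΣP(Period 0)·Q(Period 0) = 3739×8 + 292×7 + 7342×8 = 29912 + 2044 + 58736 = 90692
Index = 98188 / 90692 × 100 = 108.2653

108.3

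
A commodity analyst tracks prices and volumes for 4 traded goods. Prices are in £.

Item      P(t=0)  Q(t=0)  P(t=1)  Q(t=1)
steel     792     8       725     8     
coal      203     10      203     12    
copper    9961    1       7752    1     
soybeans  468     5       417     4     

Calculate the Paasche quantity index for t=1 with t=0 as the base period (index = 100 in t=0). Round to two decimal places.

99.94

Paasche quantity index uses current-period prices as weights.
ΣP(t=1)·Q(t=1) = 725×8 + 203×12 + 7752×1 + 417×4 = 5800 + 2436 + 7752 + 1668 = 17656
ΣP(t=1)·Q(t=0) = 725×8 + 203×10 + 7752×1 + 417×5 = 5800 + 2030 + 7752 + 2085 = 17667
Index = 17656 / 17667 × 100 = 99.9377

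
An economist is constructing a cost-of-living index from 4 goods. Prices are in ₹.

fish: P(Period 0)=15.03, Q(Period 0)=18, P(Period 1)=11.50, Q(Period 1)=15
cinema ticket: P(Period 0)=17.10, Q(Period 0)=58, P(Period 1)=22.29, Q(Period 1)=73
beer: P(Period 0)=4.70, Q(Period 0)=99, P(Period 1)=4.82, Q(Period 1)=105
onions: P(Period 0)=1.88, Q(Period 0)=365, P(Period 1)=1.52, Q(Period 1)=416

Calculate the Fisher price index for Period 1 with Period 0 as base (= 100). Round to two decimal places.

Laspeyres component (base-period weights):
ΣP(Period 1)Q(Period 0) = 11.50×18 + 22.29×58 + 4.82×99 + 1.52×365 = 207 + 1292.82 + 477.18 + 554.8 = 2531.8
ΣP(Period 0)Q(Period 0) = 15.03×18 + 17.10×58 + 4.70×99 + 1.88×365 = 270.54 + 991.8 + 465.3 + 686.2 = 2413.84
L = 2531.8 / 2413.84 × 100 = 104.8868
Paasche component (current-period weights):
ΣP(Period 1)Q(Period 1) = 11.50×15 + 22.29×73 + 4.82×105 + 1.52×416 = 172.5 + 1627.17 + 506.1 + 632.32 = 2938.09
ΣP(Period 0)Q(Period 1) = 15.03×15 + 17.10×73 + 4.70×105 + 1.88×416 = 225.45 + 1248.3 + 493.5 + 782.08 = 2749.33
P = 2938.09 / 2749.33 × 100 = 106.8657
Fisher = √(L × P) = √(104.8868 × 106.8657) = 105.8716

105.87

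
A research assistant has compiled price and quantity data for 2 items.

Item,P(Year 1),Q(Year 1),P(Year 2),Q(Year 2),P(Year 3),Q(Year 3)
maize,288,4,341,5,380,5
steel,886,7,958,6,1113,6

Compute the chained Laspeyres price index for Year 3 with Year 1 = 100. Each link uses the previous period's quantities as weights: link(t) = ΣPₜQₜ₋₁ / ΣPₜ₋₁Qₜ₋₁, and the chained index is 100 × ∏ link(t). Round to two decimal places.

Link Year 1→Year 2:
ΣP(Year 2)Q(Year 1) = 341×4 + 958×7 = 1364 + 6706 = 8070
ΣP(Year 1)Q(Year 1) = 288×4 + 886×7 = 1152 + 6202 = 7354
link = 8070/7354 = 1.097362
Link Year 2→Year 3:
ΣP(Year 3)Q(Year 2) = 380×5 + 1113×6 = 1900 + 6678 = 8578
ΣP(Year 2)Q(Year 2) = 341×5 + 958×6 = 1705 + 5748 = 7453
link = 8578/7453 = 1.150946
Chained index = 100 × 1.097362 × 1.150946 = 126.3004

126.30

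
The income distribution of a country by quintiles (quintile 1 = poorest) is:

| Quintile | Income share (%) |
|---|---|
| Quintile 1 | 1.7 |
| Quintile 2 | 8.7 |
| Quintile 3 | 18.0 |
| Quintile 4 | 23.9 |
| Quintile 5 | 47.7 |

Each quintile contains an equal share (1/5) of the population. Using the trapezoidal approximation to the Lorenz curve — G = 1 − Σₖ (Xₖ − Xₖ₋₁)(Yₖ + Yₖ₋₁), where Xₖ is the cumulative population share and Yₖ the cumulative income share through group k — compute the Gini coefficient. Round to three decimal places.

0.429

Cumulative income shares Yₖ: 0.0170, 0.1040, 0.2840, 0.5230, 1.0000
Σ (Xₖ−Xₖ₋₁)(Yₖ+Yₖ₋₁) = (1/5)(0.0170+0.0000) + (1/5)(0.1040+0.0170) + (1/5)(0.2840+0.1040) + (1/5)(0.5230+0.2840) + (1/5)(1.0000+0.5230)
  = 0.0034 + 0.0242 + 0.0776 + 0.1614 + 0.3046 = 0.5712
G = 1 − 0.5712 = 0.4288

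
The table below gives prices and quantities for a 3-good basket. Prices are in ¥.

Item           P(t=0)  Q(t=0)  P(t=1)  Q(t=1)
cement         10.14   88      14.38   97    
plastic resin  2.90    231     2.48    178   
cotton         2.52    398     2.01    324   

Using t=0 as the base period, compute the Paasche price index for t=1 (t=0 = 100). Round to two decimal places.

107.39

Paasche price index uses current-period quantities as weights.
ΣP(t=1)·Q(t=1) = 14.38×97 + 2.48×178 + 2.01×324 = 1394.86 + 441.44 + 651.24 = 2487.54
ΣP(t=0)·Q(t=1) = 10.14×97 + 2.90×178 + 2.52×324 = 983.58 + 516.2 + 816.48 = 2316.26
Index = 2487.54 / 2316.26 × 100 = 107.3947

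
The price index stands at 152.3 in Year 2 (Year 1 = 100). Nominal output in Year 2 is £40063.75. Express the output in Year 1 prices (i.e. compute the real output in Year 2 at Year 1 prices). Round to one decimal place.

Real = Nominal ÷ (Index/100) = 40063.75 ÷ (152.3/100)
     = 40063.75 ÷ 1.523 = 26305.8109

26305.8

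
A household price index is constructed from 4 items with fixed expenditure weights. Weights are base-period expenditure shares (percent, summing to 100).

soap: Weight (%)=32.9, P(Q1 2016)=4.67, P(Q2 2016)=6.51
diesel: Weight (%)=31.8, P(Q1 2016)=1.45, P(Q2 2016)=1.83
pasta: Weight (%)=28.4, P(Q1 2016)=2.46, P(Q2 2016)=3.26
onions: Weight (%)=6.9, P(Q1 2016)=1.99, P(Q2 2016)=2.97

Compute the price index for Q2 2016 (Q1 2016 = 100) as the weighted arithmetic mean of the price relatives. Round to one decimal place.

133.9

soap: 32.9 × (6.51/4.67) = 32.9 × 1.394004 = 45.8627
diesel: 31.8 × (1.83/1.45) = 31.8 × 1.262069 = 40.1338
pasta: 28.4 × (3.26/2.46) = 28.4 × 1.325203 = 37.6358
onions: 6.9 × (2.97/1.99) = 6.9 × 1.492462 = 10.2980
Index = Σ wᵢ·(p₁ᵢ/p₀ᵢ) = 45.8627 + 40.1338 + 37.6358 + 10.2980 = 133.9303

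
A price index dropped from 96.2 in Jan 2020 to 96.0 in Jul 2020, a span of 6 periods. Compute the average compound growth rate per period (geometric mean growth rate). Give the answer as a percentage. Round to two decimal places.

-0.03%

Growth factor = (96.0/96.2)^(1/6) = (0.997921)^(1/6) = 0.999653
Growth rate = 0.999653 − 1 = -0.000347 = -0.0347%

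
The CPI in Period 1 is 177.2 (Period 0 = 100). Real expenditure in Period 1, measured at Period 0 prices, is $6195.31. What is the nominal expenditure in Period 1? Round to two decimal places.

Nominal = Real × (Index/100) = 6195.31 × (177.2/100)
        = 6195.31 × 1.772 = 10978.0893

10978.09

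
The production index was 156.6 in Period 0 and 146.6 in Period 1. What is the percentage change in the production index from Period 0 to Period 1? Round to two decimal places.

-6.39%

Change = (146.6 − 156.6) / 156.6 × 100
       = -10.0 / 156.6 × 100 = -6.3857%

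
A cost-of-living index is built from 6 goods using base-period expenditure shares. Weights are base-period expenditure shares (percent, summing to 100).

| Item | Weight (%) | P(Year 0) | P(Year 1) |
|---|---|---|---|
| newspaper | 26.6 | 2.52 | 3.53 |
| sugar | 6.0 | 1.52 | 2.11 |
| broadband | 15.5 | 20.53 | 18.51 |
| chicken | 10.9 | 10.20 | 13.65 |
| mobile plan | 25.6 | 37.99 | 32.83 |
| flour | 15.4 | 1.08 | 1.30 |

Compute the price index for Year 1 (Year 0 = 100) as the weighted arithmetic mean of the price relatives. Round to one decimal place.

newspaper: 26.6 × (3.53/2.52) = 26.6 × 1.400794 = 37.2611
sugar: 6.0 × (2.11/1.52) = 6.0 × 1.388158 = 8.3289
broadband: 15.5 × (18.51/20.53) = 15.5 × 0.901607 = 13.9749
chicken: 10.9 × (13.65/10.20) = 10.9 × 1.338235 = 14.5868
mobile plan: 25.6 × (32.83/37.99) = 25.6 × 0.864175 = 22.1229
flour: 15.4 × (1.30/1.08) = 15.4 × 1.203704 = 18.5370
Index = Σ wᵢ·(p₁ᵢ/p₀ᵢ) = 37.2611 + 8.3289 + 13.9749 + 14.5868 + 22.1229 + 18.5370 = 114.8116

114.8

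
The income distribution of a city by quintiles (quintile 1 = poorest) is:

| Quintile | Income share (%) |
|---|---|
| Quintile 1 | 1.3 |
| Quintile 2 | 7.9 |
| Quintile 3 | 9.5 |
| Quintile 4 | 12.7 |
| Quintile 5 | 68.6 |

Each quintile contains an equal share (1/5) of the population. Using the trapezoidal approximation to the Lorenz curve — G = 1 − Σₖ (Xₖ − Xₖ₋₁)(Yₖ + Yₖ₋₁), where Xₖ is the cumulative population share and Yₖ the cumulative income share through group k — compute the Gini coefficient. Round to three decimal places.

0.558

Cumulative income shares Yₖ: 0.0130, 0.0920, 0.1870, 0.3140, 1.0000
Σ (Xₖ−Xₖ₋₁)(Yₖ+Yₖ₋₁) = (1/5)(0.0130+0.0000) + (1/5)(0.0920+0.0130) + (1/5)(0.1870+0.0920) + (1/5)(0.3140+0.1870) + (1/5)(1.0000+0.3140)
  = 0.0026 + 0.0210 + 0.0558 + 0.1002 + 0.2628 = 0.4424
G = 1 − 0.4424 = 0.5576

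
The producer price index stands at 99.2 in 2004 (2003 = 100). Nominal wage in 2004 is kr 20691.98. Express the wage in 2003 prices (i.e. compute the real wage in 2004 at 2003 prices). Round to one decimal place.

20858.9

Real = Nominal ÷ (Index/100) = 20691.98 ÷ (99.2/100)
     = 20691.98 ÷ 0.992 = 20858.8508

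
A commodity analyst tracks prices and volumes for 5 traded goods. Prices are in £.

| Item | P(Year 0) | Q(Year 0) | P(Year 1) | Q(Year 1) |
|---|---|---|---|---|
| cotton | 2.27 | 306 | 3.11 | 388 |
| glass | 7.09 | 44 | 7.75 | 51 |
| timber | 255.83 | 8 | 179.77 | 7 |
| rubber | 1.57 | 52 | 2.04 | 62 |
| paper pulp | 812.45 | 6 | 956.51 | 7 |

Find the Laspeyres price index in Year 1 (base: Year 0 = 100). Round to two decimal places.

Laspeyres price index uses base-period quantities as weights.
ΣP(Year 1)·Q(Year 0) = 3.11×306 + 7.75×44 + 179.77×8 + 2.04×52 + 956.51×6 = 951.66 + 341 + 1438.16 + 106.08 + 5739.06 = 8575.96
ΣP(Year 0)·Q(Year 0) = 2.27×306 + 7.09×44 + 255.83×8 + 1.57×52 + 812.45×6 = 694.62 + 311.96 + 2046.64 + 81.64 + 4874.7 = 8009.56
Index = 8575.96 / 8009.56 × 100 = 107.0715

107.07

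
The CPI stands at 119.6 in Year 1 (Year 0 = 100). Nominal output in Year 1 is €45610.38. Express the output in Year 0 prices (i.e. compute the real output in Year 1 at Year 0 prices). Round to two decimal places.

Real = Nominal ÷ (Index/100) = 45610.38 ÷ (119.6/100)
     = 45610.38 ÷ 1.196 = 38135.7692

38135.77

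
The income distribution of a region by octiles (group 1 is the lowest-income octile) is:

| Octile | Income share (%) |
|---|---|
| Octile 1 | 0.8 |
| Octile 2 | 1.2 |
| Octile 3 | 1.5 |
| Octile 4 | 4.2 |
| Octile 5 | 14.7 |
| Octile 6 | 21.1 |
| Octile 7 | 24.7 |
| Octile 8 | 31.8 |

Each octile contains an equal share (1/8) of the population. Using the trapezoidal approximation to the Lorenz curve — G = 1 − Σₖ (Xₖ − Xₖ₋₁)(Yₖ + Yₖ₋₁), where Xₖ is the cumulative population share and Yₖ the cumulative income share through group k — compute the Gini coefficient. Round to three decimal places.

Cumulative income shares Yₖ: 0.0080, 0.0200, 0.0350, 0.0770, 0.2240, 0.4350, 0.6820, 1.0000
Σ (Xₖ−Xₖ₋₁)(Yₖ+Yₖ₋₁) = (1/8)(0.0080+0.0000) + (1/8)(0.0200+0.0080) + (1/8)(0.0350+0.0200) + (1/8)(0.0770+0.0350) + (1/8)(0.2240+0.0770) + (1/8)(0.4350+0.2240) + (1/8)(0.6820+0.4350) + (1/8)(1.0000+0.6820)
  = 0.0010 + 0.0035 + 0.0069 + 0.0140 + 0.0376 + 0.0824 + 0.1396 + 0.2102 = 0.4953
G = 1 − 0.4953 = 0.5048

0.505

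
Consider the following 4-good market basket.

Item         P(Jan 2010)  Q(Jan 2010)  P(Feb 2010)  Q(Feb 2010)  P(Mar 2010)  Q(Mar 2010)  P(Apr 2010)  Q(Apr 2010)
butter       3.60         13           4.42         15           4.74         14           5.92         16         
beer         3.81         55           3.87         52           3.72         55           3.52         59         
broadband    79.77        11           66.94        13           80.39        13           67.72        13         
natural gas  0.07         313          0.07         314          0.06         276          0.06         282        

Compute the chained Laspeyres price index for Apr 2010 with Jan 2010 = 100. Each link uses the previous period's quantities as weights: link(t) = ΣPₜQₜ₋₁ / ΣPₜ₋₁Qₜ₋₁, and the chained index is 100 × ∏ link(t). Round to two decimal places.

Link Jan 2010→Feb 2010:
ΣP(Feb 2010)Q(Jan 2010) = 4.42×13 + 3.87×55 + 66.94×11 + 0.07×313 = 57.46 + 212.85 + 736.34 + 21.91 = 1028.56
ΣP(Jan 2010)Q(Jan 2010) = 3.60×13 + 3.81×55 + 79.77×11 + 0.07×313 = 46.8 + 209.55 + 877.47 + 21.91 = 1155.73
link = 1028.56/1155.73 = 0.889966
Link Feb 2010→Mar 2010:
ΣP(Mar 2010)Q(Feb 2010) = 4.74×15 + 3.72×52 + 80.39×13 + 0.06×314 = 71.1 + 193.44 + 1045.07 + 18.84 = 1328.45
ΣP(Feb 2010)Q(Feb 2010) = 4.42×15 + 3.87×52 + 66.94×13 + 0.07×314 = 66.3 + 201.24 + 870.22 + 21.98 = 1159.74
link = 1328.45/1159.74 = 1.145472
Link Mar 2010→Apr 2010:
ΣP(Apr 2010)Q(Mar 2010) = 5.92×14 + 3.52×55 + 67.72×13 + 0.06×276 = 82.88 + 193.6 + 880.36 + 16.56 = 1173.4
ΣP(Mar 2010)Q(Mar 2010) = 4.74×14 + 3.72×55 + 80.39×13 + 0.06×276 = 66.36 + 204.6 + 1045.07 + 16.56 = 1332.59
link = 1173.4/1332.59 = 0.880541
Chained index = 100 × 0.889966 × 1.145472 × 0.880541 = 89.7651

89.77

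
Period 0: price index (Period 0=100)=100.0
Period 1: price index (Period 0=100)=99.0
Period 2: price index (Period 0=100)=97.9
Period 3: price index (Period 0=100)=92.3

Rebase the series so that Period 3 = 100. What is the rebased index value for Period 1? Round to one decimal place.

107.3

Rebased(Period 1) = 99.0 / 92.3 × 100 = 107.2589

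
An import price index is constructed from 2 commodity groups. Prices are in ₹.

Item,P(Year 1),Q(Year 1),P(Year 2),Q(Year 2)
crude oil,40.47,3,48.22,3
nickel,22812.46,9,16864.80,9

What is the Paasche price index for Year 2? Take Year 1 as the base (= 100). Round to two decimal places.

73.95

Paasche price index uses current-period quantities as weights.
ΣP(Year 2)·Q(Year 2) = 48.22×3 + 16864.80×9 = 144.66 + 151783.2 = 151927.86
ΣP(Year 1)·Q(Year 2) = 40.47×3 + 22812.46×9 = 121.41 + 205312.14 = 205433.55
Index = 151927.86 / 205433.55 × 100 = 73.9547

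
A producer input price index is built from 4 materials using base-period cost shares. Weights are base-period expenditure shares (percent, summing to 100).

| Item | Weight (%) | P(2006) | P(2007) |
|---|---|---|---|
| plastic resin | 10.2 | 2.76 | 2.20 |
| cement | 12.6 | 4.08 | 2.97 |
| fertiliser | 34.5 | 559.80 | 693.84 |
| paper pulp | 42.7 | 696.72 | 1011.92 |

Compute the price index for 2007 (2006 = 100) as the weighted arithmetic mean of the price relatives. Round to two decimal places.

122.08

plastic resin: 10.2 × (2.20/2.76) = 10.2 × 0.797101 = 8.1304
cement: 12.6 × (2.97/4.08) = 12.6 × 0.727941 = 9.1721
fertiliser: 34.5 × (693.84/559.80) = 34.5 × 1.239443 = 42.7608
paper pulp: 42.7 × (1011.92/696.72) = 42.7 × 1.452406 = 62.0177
Index = Σ wᵢ·(p₁ᵢ/p₀ᵢ) = 8.1304 + 9.1721 + 42.7608 + 62.0177 = 122.0810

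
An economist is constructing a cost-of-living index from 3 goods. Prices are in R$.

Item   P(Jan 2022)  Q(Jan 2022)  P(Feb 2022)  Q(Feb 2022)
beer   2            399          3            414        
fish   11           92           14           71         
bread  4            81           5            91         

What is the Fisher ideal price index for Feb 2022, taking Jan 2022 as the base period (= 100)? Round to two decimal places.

Laspeyres component (base-period weights):
ΣP(Feb 2022)Q(Jan 2022) = 3×399 + 14×92 + 5×81 = 1197 + 1288 + 405 = 2890
ΣP(Jan 2022)Q(Jan 2022) = 2×399 + 11×92 + 4×81 = 798 + 1012 + 324 = 2134
L = 2890 / 2134 × 100 = 135.4264
Paasche component (current-period weights):
ΣP(Feb 2022)Q(Feb 2022) = 3×414 + 14×71 + 5×91 = 1242 + 994 + 455 = 2691
ΣP(Jan 2022)Q(Feb 2022) = 2×414 + 11×71 + 4×91 = 828 + 781 + 364 = 1973
P = 2691 / 1973 × 100 = 136.3913
Fisher = √(L × P) = √(135.4264 × 136.3913) = 135.9080

135.91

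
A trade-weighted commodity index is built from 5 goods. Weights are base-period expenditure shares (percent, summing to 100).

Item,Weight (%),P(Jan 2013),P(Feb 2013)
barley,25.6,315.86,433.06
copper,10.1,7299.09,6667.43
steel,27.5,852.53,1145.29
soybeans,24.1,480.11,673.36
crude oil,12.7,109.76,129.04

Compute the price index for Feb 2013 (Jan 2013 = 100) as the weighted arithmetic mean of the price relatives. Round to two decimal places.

130.00

barley: 25.6 × (433.06/315.86) = 25.6 × 1.371050 = 35.0989
copper: 10.1 × (6667.43/7299.09) = 10.1 × 0.913460 = 9.2260
steel: 27.5 × (1145.29/852.53) = 27.5 × 1.343401 = 36.9435
soybeans: 24.1 × (673.36/480.11) = 24.1 × 1.402512 = 33.8005
crude oil: 12.7 × (129.04/109.76) = 12.7 × 1.175656 = 14.9308
Index = Σ wᵢ·(p₁ᵢ/p₀ᵢ) = 35.0989 + 9.2260 + 36.9435 + 33.8005 + 14.9308 = 129.9997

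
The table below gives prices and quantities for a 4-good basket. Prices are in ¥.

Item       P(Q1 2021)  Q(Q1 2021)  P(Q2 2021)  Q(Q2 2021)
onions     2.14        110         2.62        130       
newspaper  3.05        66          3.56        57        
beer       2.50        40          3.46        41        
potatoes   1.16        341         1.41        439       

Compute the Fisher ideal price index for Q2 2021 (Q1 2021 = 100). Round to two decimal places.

122.58

Laspeyres component (base-period weights):
ΣP(Q2 2021)Q(Q1 2021) = 2.62×110 + 3.56×66 + 3.46×40 + 1.41×341 = 288.2 + 234.96 + 138.4 + 480.81 = 1142.37
ΣP(Q1 2021)Q(Q1 2021) = 2.14×110 + 3.05×66 + 2.50×40 + 1.16×341 = 235.4 + 201.3 + 100 + 395.56 = 932.26
L = 1142.37 / 932.26 × 100 = 122.5377
Paasche component (current-period weights):
ΣP(Q2 2021)Q(Q2 2021) = 2.62×130 + 3.56×57 + 3.46×41 + 1.41×439 = 340.6 + 202.92 + 141.86 + 618.99 = 1304.37
ΣP(Q1 2021)Q(Q2 2021) = 2.14×130 + 3.05×57 + 2.50×41 + 1.16×439 = 278.2 + 173.85 + 102.5 + 509.24 = 1063.79
P = 1304.37 / 1063.79 × 100 = 122.6154
Fisher = √(L × P) = √(122.5377 × 122.6154) = 122.5765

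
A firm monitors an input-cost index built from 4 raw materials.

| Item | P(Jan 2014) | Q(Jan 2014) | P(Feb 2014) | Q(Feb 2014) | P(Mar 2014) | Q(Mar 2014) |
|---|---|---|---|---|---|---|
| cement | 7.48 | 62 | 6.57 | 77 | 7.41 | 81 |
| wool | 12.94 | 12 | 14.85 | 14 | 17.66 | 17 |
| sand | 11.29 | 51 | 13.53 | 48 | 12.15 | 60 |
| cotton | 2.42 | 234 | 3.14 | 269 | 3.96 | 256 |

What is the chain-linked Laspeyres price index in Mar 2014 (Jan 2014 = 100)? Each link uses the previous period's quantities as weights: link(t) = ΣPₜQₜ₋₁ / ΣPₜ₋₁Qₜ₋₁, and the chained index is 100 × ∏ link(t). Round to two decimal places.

127.51

Link Jan 2014→Feb 2014:
ΣP(Feb 2014)Q(Jan 2014) = 6.57×62 + 14.85×12 + 13.53×51 + 3.14×234 = 407.34 + 178.2 + 690.03 + 734.76 = 2010.33
ΣP(Jan 2014)Q(Jan 2014) = 7.48×62 + 12.94×12 + 11.29×51 + 2.42×234 = 463.76 + 155.28 + 575.79 + 566.28 = 1761.11
link = 2010.33/1761.11 = 1.141513
Link Feb 2014→Mar 2014:
ΣP(Mar 2014)Q(Feb 2014) = 7.41×77 + 17.66×14 + 12.15×48 + 3.96×269 = 570.57 + 247.24 + 583.2 + 1065.24 = 2466.25
ΣP(Feb 2014)Q(Feb 2014) = 6.57×77 + 14.85×14 + 13.53×48 + 3.14×269 = 505.89 + 207.9 + 649.44 + 844.66 = 2207.89
link = 2466.25/2207.89 = 1.117017
Chained index = 100 × 1.141513 × 1.117017 = 127.5089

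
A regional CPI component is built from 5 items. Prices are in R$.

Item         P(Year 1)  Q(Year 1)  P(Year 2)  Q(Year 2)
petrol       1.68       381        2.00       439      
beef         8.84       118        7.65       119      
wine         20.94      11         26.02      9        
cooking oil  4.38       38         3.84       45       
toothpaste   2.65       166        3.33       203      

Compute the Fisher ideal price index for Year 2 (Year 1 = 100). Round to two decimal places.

105.49

Laspeyres component (base-period weights):
ΣP(Year 2)Q(Year 1) = 2.00×381 + 7.65×118 + 26.02×11 + 3.84×38 + 3.33×166 = 762 + 902.7 + 286.22 + 145.92 + 552.78 = 2649.62
ΣP(Year 1)Q(Year 1) = 1.68×381 + 8.84×118 + 20.94×11 + 4.38×38 + 2.65×166 = 640.08 + 1043.12 + 230.34 + 166.44 + 439.9 = 2519.88
L = 2649.62 / 2519.88 × 100 = 105.1487
Paasche component (current-period weights):
ΣP(Year 2)Q(Year 2) = 2.00×439 + 7.65×119 + 26.02×9 + 3.84×45 + 3.33×203 = 878 + 910.35 + 234.18 + 172.8 + 675.99 = 2871.32
ΣP(Year 1)Q(Year 2) = 1.68×439 + 8.84×119 + 20.94×9 + 4.38×45 + 2.65×203 = 737.52 + 1051.96 + 188.46 + 197.1 + 537.95 = 2712.99
P = 2871.32 / 2712.99 × 100 = 105.8360
Fisher = √(L × P) = √(105.1487 × 105.8360) = 105.4918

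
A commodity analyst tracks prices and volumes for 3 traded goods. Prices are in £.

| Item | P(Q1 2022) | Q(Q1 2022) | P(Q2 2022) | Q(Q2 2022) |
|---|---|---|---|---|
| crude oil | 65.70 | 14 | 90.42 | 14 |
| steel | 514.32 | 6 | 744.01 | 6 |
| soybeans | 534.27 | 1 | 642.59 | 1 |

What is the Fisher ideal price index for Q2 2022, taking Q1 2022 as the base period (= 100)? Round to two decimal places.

140.36

Laspeyres component (base-period weights):
ΣP(Q2 2022)Q(Q1 2022) = 90.42×14 + 744.01×6 + 642.59×1 = 1265.88 + 4464.06 + 642.59 = 6372.53
ΣP(Q1 2022)Q(Q1 2022) = 65.70×14 + 514.32×6 + 534.27×1 = 919.8 + 3085.92 + 534.27 = 4539.99
L = 6372.53 / 4539.99 × 100 = 140.3644
Paasche component (current-period weights):
ΣP(Q2 2022)Q(Q2 2022) = 90.42×14 + 744.01×6 + 642.59×1 = 1265.88 + 4464.06 + 642.59 = 6372.53
ΣP(Q1 2022)Q(Q2 2022) = 65.70×14 + 514.32×6 + 534.27×1 = 919.8 + 3085.92 + 534.27 = 4539.99
P = 6372.53 / 4539.99 × 100 = 140.3644
Fisher = √(L × P) = √(140.3644 × 140.3644) = 140.3644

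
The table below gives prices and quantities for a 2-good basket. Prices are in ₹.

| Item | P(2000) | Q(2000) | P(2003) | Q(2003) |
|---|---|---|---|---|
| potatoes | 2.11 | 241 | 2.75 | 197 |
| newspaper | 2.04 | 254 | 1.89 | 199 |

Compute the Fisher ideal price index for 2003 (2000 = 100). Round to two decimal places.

Laspeyres component (base-period weights):
ΣP(2003)Q(2000) = 2.75×241 + 1.89×254 = 662.75 + 480.06 = 1142.81
ΣP(2000)Q(2000) = 2.11×241 + 2.04×254 = 508.51 + 518.16 = 1026.67
L = 1142.81 / 1026.67 × 100 = 111.3123
Paasche component (current-period weights):
ΣP(2003)Q(2003) = 2.75×197 + 1.89×199 = 541.75 + 376.11 = 917.86
ΣP(2000)Q(2003) = 2.11×197 + 2.04×199 = 415.67 + 405.96 = 821.63
P = 917.86 / 821.63 × 100 = 111.7121
Fisher = √(L × P) = √(111.3123 × 111.7121) = 111.5120

111.51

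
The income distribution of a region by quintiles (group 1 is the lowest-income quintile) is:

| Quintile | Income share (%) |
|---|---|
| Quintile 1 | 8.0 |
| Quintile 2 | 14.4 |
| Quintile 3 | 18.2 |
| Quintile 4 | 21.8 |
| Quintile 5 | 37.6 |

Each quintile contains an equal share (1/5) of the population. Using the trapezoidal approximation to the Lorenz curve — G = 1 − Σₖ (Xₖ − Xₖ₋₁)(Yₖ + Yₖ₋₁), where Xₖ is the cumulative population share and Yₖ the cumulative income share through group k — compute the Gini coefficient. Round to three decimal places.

0.266

Cumulative income shares Yₖ: 0.0800, 0.2240, 0.4060, 0.6240, 1.0000
Σ (Xₖ−Xₖ₋₁)(Yₖ+Yₖ₋₁) = (1/5)(0.0800+0.0000) + (1/5)(0.2240+0.0800) + (1/5)(0.4060+0.2240) + (1/5)(0.6240+0.4060) + (1/5)(1.0000+0.6240)
  = 0.0160 + 0.0608 + 0.1260 + 0.2060 + 0.3248 = 0.7336
G = 1 − 0.7336 = 0.2664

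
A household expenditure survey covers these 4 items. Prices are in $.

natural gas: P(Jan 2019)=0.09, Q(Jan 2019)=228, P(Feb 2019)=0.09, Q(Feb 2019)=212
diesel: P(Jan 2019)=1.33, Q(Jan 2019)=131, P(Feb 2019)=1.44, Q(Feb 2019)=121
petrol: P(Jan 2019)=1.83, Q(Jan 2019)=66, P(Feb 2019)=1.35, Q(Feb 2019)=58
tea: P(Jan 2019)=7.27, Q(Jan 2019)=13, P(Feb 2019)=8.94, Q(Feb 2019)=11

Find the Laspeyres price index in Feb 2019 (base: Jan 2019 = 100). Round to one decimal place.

Laspeyres price index uses base-period quantities as weights.
ΣP(Feb 2019)·Q(Jan 2019) = 0.09×228 + 1.44×131 + 1.35×66 + 8.94×13 = 20.52 + 188.64 + 89.1 + 116.22 = 414.48
ΣP(Jan 2019)·Q(Jan 2019) = 0.09×228 + 1.33×131 + 1.83×66 + 7.27×13 = 20.52 + 174.23 + 120.78 + 94.51 = 410.04
Index = 414.48 / 410.04 × 100 = 101.0828

101.1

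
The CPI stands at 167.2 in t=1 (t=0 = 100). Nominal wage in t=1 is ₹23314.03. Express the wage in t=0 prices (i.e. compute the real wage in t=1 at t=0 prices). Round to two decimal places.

Real = Nominal ÷ (Index/100) = 23314.03 ÷ (167.2/100)
     = 23314.03 ÷ 1.672 = 13943.7978

13943.80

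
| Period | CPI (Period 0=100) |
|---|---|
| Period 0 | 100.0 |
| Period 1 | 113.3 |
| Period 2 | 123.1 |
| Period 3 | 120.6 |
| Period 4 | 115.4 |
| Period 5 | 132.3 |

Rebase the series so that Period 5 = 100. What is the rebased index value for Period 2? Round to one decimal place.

93.0

Rebased(Period 2) = 123.1 / 132.3 × 100 = 93.0461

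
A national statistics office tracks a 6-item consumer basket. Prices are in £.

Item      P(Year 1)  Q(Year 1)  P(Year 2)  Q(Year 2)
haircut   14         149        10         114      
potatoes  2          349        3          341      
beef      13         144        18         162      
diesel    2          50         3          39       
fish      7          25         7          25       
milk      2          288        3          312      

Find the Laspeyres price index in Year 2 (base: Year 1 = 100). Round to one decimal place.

114.7

Laspeyres price index uses base-period quantities as weights.
ΣP(Year 2)·Q(Year 1) = 10×149 + 3×349 + 18×144 + 3×50 + 7×25 + 3×288 = 1490 + 1047 + 2592 + 150 + 175 + 864 = 6318
ΣP(Year 1)·Q(Year 1) = 14×149 + 2×349 + 13×144 + 2×50 + 7×25 + 2×288 = 2086 + 698 + 1872 + 100 + 175 + 576 = 5507
Index = 6318 / 5507 × 100 = 114.7267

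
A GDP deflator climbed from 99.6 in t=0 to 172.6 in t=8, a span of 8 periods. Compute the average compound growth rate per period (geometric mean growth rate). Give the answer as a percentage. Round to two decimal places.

Growth factor = (172.6/99.6)^(1/8) = (1.732932)^(1/8) = 1.071144
Growth rate = 1.071144 − 1 = 0.071144 = 7.1144%

7.11%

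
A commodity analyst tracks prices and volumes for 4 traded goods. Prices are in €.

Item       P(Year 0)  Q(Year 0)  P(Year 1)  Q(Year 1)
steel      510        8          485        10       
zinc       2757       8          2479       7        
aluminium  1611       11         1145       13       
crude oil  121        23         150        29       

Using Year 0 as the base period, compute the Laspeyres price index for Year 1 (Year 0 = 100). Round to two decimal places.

Laspeyres price index uses base-period quantities as weights.
ΣP(Year 1)·Q(Year 0) = 485×8 + 2479×8 + 1145×11 + 150×23 = 3880 + 19832 + 12595 + 3450 = 39757
ΣP(Year 0)·Q(Year 0) = 510×8 + 2757×8 + 1611×11 + 121×23 = 4080 + 22056 + 17721 + 2783 = 46640
Index = 39757 / 46640 × 100 = 85.2423

85.24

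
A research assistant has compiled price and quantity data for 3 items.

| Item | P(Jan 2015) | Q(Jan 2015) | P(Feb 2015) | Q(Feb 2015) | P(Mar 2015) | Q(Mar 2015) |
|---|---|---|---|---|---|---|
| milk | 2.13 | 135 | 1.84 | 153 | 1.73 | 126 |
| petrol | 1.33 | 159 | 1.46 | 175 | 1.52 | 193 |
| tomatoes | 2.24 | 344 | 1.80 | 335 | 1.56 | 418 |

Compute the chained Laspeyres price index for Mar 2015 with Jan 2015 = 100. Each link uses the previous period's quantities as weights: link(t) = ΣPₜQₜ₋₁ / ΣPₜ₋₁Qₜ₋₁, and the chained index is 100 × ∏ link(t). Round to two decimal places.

80.03

Link Jan 2015→Feb 2015:
ΣP(Feb 2015)Q(Jan 2015) = 1.84×135 + 1.46×159 + 1.80×344 = 248.4 + 232.14 + 619.2 = 1099.74
ΣP(Jan 2015)Q(Jan 2015) = 2.13×135 + 1.33×159 + 2.24×344 = 287.55 + 211.47 + 770.56 = 1269.58
link = 1099.74/1269.58 = 0.866223
Link Feb 2015→Mar 2015:
ΣP(Mar 2015)Q(Feb 2015) = 1.73×153 + 1.52×175 + 1.56×335 = 264.69 + 266 + 522.6 = 1053.29
ΣP(Feb 2015)Q(Feb 2015) = 1.84×153 + 1.46×175 + 1.80×335 = 281.52 + 255.5 + 603 = 1140.02
link = 1053.29/1140.02 = 0.923922
Chained index = 100 × 0.866223 × 0.923922 = 80.0323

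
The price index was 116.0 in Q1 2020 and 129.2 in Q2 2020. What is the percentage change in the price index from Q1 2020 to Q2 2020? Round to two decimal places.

11.38%

Change = (129.2 − 116.0) / 116.0 × 100
       = 13.2 / 116.0 × 100 = 11.3793%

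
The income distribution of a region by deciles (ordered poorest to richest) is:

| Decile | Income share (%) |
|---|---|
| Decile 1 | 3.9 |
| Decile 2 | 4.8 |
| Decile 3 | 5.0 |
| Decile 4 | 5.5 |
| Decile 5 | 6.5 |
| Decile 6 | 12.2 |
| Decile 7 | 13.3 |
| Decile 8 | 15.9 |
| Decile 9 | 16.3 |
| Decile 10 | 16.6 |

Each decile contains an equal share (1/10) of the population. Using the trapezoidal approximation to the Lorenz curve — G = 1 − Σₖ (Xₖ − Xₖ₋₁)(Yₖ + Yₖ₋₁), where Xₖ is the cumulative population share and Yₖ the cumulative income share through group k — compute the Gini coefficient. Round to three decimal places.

0.278

Cumulative income shares Yₖ: 0.0390, 0.0870, 0.1370, 0.1920, 0.2570, 0.3790, 0.5120, 0.6710, 0.8340, 1.0000
Σ (Xₖ−Xₖ₋₁)(Yₖ+Yₖ₋₁) = (1/10)(0.0390+0.0000) + (1/10)(0.0870+0.0390) + (1/10)(0.1370+0.0870) + (1/10)(0.1920+0.1370) + (1/10)(0.2570+0.1920) + (1/10)(0.3790+0.2570) + (1/10)(0.5120+0.3790) + (1/10)(0.6710+0.5120) + (1/10)(0.8340+0.6710) + (1/10)(1.0000+0.8340)
  = 0.0039 + 0.0126 + 0.0224 + 0.0329 + 0.0449 + 0.0636 + 0.0891 + 0.1183 + 0.1505 + 0.1834 = 0.7216
G = 1 − 0.7216 = 0.2784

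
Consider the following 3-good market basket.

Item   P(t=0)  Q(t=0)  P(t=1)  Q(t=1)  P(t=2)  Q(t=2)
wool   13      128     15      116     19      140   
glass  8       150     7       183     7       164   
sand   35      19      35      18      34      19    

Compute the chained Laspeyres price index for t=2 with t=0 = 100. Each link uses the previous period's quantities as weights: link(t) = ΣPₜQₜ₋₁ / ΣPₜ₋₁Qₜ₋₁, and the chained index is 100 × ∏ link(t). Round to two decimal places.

115.59

Link t=0→t=1:
ΣP(t=1)Q(t=0) = 15×128 + 7×150 + 35×19 = 1920 + 1050 + 665 = 3635
ΣP(t=0)Q(t=0) = 13×128 + 8×150 + 35×19 = 1664 + 1200 + 665 = 3529
link = 3635/3529 = 1.030037
Link t=1→t=2:
ΣP(t=2)Q(t=1) = 19×116 + 7×183 + 34×18 = 2204 + 1281 + 612 = 4097
ΣP(t=1)Q(t=1) = 15×116 + 7×183 + 35×18 = 1740 + 1281 + 630 = 3651
link = 4097/3651 = 1.122158
Chained index = 100 × 1.030037 × 1.122158 = 115.5864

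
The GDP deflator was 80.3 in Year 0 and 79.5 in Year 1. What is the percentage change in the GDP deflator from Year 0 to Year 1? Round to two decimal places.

-1.00%

Change = (79.5 − 80.3) / 80.3 × 100
       = -0.8 / 80.3 × 100 = -0.9963%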